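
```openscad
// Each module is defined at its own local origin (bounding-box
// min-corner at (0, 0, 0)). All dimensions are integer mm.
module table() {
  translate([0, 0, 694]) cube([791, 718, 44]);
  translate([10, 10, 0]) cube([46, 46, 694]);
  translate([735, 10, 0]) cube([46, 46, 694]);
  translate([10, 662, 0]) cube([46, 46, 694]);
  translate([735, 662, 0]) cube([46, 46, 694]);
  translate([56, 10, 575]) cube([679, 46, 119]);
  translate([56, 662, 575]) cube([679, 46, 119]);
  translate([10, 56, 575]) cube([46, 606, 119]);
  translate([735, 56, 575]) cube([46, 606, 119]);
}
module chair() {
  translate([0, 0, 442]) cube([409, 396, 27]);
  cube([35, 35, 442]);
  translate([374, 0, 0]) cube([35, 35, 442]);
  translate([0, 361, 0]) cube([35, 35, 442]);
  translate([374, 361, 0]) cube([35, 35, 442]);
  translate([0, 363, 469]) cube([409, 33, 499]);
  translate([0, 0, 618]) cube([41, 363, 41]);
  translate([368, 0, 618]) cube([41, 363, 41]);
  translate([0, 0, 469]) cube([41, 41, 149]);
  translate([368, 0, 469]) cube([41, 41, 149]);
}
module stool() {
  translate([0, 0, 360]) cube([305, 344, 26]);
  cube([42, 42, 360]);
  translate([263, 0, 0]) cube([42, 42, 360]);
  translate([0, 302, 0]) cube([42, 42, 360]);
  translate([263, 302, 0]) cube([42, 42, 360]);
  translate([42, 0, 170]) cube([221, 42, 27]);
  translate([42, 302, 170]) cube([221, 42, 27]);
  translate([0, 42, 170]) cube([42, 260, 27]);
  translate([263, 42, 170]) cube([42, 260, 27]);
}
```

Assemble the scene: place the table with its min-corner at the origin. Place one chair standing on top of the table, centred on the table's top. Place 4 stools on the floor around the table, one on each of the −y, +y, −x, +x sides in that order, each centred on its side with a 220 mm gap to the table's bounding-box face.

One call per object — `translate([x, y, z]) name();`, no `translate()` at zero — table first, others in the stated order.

table();
translate([191, 161, 738]) chair();
translate([243, -564, 0]) stool();
translate([243, 938, 0]) stool();
translate([-525, 187, 0]) stool();
translate([1011, 187, 0]) stool();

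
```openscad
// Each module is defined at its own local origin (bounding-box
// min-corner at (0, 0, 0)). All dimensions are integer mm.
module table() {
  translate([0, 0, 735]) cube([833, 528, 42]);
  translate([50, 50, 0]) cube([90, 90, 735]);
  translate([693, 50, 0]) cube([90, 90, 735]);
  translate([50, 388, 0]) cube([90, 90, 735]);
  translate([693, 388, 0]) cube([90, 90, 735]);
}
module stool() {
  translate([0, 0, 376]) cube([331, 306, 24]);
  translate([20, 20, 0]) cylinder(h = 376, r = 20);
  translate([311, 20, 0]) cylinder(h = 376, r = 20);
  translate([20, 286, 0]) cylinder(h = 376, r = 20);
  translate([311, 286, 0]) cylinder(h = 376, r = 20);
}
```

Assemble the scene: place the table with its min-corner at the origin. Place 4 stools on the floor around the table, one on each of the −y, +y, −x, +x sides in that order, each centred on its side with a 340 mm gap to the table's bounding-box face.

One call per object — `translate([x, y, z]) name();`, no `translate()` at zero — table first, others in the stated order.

table();
translate([251, -646, 0]) stool();
translate([251, 868, 0]) stool();
translate([-671, 111, 0]) stool();
translate([1173, 111, 0]) stool();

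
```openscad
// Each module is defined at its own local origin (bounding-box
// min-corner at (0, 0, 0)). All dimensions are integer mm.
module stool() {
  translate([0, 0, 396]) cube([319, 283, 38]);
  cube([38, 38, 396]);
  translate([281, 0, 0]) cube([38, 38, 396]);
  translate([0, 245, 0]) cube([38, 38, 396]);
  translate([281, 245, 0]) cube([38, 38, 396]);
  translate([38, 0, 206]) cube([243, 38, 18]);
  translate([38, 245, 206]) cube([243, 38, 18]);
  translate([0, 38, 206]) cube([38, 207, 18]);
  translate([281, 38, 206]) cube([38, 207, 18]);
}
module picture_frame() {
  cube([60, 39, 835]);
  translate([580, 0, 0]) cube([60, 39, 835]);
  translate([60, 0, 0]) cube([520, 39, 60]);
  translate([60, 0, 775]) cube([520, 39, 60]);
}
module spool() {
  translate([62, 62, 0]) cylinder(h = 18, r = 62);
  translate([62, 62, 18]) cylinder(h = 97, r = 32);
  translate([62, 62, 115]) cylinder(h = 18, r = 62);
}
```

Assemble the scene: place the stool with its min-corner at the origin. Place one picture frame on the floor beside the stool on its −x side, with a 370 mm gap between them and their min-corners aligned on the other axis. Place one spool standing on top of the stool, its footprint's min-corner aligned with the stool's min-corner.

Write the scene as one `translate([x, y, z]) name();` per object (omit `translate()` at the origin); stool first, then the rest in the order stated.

stool();
translate([-1010, 0, 0]) picture_frame();
translate([0, 0, 434]) spool();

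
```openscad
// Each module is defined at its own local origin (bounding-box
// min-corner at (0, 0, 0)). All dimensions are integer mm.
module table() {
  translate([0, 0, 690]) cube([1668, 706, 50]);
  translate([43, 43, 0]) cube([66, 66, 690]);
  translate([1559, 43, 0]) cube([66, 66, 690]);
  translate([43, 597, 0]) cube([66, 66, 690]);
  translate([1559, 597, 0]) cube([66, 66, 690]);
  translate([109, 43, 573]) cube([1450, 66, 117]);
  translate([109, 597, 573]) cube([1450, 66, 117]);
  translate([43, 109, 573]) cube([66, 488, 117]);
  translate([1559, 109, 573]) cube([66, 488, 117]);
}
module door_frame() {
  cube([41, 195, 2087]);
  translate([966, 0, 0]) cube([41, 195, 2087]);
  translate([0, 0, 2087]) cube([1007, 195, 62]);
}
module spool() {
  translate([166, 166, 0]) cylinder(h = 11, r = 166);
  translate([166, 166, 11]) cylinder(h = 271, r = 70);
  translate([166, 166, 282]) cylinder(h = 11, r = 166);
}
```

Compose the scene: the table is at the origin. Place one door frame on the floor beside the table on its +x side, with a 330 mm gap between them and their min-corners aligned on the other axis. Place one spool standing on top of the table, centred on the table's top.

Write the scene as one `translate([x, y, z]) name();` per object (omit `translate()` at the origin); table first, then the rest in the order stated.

table();
translate([1998, 0, 0]) door_frame();
translate([668, 187, 740]) spool();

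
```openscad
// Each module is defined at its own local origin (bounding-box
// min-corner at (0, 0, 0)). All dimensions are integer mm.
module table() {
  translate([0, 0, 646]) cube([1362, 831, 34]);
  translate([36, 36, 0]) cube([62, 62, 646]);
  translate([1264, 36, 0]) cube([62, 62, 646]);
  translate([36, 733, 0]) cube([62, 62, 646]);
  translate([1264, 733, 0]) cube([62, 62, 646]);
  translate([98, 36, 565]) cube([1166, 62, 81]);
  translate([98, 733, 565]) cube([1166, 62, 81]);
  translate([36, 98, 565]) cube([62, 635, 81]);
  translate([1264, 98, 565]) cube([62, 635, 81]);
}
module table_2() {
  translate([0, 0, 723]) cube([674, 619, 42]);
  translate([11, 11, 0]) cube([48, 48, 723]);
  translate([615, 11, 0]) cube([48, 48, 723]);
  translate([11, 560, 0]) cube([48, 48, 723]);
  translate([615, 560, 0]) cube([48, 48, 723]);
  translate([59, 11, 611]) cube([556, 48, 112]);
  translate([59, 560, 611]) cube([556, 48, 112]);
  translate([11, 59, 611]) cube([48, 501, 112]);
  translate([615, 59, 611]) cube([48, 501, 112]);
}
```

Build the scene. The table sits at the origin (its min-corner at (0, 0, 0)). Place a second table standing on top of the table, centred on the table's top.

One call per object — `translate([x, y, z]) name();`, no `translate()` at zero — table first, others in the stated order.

table();
translate([344, 106, 680]) table_2();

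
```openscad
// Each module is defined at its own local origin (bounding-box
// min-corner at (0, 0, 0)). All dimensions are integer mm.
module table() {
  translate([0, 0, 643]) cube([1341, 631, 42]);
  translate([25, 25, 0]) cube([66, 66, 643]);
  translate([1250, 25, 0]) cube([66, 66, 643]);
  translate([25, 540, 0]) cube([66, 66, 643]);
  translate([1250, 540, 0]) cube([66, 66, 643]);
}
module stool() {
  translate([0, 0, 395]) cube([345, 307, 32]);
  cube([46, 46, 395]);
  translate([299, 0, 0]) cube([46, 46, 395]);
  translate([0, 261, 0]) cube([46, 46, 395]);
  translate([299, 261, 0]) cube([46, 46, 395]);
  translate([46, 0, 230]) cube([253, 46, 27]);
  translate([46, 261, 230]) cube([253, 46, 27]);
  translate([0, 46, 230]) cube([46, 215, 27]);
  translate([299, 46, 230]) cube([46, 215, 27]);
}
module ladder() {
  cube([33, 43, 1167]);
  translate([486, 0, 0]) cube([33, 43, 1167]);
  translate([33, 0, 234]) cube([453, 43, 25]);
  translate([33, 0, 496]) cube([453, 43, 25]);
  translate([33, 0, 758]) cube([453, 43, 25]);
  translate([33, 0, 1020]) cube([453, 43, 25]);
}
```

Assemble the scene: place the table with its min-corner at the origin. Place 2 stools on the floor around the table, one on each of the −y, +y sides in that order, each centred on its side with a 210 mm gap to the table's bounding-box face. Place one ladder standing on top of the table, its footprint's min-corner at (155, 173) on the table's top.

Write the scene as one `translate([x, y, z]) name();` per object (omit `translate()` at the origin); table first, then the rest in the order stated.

table();
translate([498, -517, 0]) stool();
translate([498, 841, 0]) stool();
translate([155, 173, 685]) ladder();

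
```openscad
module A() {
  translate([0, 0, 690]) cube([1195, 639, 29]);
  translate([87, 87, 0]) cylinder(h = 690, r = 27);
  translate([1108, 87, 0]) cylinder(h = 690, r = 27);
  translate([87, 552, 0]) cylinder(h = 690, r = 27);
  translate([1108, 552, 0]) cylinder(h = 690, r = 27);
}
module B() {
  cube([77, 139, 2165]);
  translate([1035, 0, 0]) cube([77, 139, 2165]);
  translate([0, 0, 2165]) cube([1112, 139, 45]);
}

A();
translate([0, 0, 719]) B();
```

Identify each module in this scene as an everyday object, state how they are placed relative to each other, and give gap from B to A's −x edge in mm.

The door frame's min-x is at 0; the table's min-x is 0; gap = 0 mm.

A is a table. B is a door frame. The door frame is on top of the table. The gap from the door frame to the table's −x edge is 0 mm.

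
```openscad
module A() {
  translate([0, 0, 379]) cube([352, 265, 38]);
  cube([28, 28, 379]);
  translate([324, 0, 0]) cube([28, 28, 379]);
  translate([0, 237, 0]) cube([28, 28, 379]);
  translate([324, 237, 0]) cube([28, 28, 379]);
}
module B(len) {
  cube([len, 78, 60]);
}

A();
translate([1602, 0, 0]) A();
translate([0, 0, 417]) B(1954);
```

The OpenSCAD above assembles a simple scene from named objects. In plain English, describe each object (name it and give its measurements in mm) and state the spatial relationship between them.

A is a simple wooden stool: a rectangular seat 352 mm (x) by 265 mm (y), 38 mm thick, top face at z = 417 mm, on four square legs, each 28×28 mm in cross-section. The legs rest on z = 0, each flush with a corner of the seat.

B is a rectangular beam 1954 mm long (x), 78 mm deep (y), 60 mm thick (z).

The beam spans the tops of two stools placed 1250 mm apart, resting at z = 417 mm.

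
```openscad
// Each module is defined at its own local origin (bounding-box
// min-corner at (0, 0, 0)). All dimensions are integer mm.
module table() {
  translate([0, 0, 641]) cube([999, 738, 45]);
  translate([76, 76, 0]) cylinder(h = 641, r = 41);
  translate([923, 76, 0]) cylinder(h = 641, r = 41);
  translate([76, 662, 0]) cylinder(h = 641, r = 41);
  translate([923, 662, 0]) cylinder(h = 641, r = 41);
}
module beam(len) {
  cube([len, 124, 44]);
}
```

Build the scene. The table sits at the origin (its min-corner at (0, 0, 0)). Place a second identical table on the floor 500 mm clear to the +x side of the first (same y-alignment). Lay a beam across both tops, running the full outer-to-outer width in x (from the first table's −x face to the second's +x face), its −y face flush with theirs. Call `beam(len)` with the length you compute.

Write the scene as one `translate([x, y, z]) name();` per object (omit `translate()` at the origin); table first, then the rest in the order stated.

table();
translate([1499, 0, 0]) table();
translate([0, 0, 686]) beam(2498);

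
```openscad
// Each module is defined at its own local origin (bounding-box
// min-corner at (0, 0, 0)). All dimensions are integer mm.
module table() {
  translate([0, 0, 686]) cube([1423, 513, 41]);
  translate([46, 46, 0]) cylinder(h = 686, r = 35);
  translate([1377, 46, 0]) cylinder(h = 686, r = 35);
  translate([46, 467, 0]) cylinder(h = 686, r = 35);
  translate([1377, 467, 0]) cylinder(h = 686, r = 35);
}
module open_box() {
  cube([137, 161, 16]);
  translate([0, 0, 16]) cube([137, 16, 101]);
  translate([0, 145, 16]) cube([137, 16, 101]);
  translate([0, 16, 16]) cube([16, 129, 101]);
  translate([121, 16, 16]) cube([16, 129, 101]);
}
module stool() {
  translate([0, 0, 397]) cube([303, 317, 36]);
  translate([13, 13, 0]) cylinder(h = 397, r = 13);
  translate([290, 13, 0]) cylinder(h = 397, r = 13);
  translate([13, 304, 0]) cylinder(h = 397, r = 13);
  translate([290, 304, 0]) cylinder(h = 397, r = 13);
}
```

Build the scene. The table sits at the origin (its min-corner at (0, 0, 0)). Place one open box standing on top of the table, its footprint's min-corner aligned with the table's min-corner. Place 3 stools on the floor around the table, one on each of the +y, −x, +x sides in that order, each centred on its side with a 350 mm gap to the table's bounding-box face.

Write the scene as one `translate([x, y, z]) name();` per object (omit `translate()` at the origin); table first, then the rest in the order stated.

table();
translate([0, 0, 727]) open_box();
translate([560, 863, 0]) stool();
translate([-653, 98, 0]) stool();
translate([1773, 98, 0]) stool();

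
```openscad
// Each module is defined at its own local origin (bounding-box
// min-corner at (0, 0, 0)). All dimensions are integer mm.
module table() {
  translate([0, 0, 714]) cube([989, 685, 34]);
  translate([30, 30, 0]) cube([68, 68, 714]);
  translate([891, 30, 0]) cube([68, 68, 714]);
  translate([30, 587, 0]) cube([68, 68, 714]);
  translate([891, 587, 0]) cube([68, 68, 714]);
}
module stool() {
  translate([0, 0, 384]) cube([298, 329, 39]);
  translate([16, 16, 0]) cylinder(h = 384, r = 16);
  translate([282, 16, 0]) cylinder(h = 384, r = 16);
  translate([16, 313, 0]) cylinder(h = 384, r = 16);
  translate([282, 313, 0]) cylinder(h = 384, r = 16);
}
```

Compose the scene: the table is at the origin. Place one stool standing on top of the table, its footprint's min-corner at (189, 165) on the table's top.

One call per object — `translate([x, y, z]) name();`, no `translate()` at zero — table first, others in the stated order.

table();
translate([189, 165, 748]) stool();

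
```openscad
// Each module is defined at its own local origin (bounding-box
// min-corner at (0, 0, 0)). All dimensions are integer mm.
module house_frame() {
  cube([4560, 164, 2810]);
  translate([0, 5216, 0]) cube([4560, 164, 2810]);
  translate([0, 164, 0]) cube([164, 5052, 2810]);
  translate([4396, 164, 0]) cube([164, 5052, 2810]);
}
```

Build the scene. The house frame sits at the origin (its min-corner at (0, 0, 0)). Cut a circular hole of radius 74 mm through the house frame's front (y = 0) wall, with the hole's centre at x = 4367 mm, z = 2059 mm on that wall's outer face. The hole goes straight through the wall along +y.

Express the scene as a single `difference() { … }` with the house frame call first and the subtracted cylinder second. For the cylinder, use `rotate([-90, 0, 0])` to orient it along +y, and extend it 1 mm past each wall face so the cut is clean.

difference() {
  house_frame();
  translate([4367, -1, 2059]) rotate([-90, 0, 0]) cylinder(h = 166, r = 74);
}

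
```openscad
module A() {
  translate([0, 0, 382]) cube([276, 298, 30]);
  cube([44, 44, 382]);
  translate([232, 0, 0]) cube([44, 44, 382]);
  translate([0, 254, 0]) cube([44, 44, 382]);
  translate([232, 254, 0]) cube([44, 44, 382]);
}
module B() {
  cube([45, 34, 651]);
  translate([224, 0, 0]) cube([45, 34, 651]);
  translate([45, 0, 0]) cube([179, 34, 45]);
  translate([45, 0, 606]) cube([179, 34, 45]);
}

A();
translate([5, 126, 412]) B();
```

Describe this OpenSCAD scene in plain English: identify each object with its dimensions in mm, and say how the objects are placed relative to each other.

A is a four-legged stool. The seat is a 276×298×30 mm slab whose top surface is at z = 412 mm; four square legs, each 44×44 mm in cross-section, run from the floor (z = 0) to the underside of the seat, each flush with a corner of the seat.

B is a rectangular picture frame lying in the x–z plane (depth along y). The opening is 179 mm wide (x) by 561 mm tall (z), surrounded by a border 45 mm wide on all four sides. The frame is 34 mm deep and is made of two full-height vertical stiles with two horizontal rails fitted between them.

The picture frame is on top of the stool.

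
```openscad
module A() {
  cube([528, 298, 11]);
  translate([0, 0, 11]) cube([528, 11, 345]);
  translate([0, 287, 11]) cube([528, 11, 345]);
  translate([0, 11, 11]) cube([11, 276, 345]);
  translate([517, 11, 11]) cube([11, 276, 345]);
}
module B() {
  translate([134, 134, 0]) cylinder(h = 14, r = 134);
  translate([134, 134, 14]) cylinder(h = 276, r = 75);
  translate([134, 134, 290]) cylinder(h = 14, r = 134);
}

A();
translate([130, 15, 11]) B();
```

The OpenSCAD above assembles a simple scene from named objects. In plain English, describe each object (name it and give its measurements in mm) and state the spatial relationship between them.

A is an open storage box with external size 528×298×356 mm and wall thickness 11 mm (the base is also 11 mm thick). The base covers the whole footprint; the four walls stand on the base, with the y-facing walls full-width and the x-facing walls fitting between their inner faces.

B is a spool: two coaxial disc flanges of radius 134 mm and thickness 14 mm, joined by a core cylinder of radius 75 mm and height 276 mm. The lower flange rests on z = 0 and the three cylinders share a vertical axis.

The spool sits inside the open box, centred.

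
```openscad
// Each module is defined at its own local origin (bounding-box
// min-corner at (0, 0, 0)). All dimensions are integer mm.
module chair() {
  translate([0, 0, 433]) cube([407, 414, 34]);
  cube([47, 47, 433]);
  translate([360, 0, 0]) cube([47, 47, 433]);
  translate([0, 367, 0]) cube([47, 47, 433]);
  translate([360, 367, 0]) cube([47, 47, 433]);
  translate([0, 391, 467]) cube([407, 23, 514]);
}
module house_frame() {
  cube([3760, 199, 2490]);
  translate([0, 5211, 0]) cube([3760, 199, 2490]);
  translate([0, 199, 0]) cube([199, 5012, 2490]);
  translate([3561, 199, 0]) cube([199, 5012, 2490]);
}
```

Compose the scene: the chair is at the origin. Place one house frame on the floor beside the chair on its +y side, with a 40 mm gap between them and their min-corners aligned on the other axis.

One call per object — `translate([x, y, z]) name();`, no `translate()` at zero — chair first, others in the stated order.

chair();
translate([0, 454, 0]) house_frame();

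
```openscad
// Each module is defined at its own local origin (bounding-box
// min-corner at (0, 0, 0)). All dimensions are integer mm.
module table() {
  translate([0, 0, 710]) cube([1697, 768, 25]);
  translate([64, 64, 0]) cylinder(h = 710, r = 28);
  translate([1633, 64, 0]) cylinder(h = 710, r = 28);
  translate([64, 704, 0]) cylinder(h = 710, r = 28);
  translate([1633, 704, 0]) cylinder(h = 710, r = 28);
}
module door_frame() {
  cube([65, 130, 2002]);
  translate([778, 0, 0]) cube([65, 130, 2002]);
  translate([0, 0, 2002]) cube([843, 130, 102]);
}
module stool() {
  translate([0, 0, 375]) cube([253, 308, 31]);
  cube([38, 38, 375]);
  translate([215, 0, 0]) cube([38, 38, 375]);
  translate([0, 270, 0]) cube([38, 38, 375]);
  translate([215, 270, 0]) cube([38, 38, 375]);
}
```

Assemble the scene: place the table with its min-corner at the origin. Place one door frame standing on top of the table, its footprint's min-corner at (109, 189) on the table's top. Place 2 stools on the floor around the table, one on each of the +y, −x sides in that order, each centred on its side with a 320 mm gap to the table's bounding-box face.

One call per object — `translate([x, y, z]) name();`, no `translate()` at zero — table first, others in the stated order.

table();
translate([109, 189, 735]) door_frame();
translate([722, 1088, 0]) stool();
translate([-573, 230, 0]) stool();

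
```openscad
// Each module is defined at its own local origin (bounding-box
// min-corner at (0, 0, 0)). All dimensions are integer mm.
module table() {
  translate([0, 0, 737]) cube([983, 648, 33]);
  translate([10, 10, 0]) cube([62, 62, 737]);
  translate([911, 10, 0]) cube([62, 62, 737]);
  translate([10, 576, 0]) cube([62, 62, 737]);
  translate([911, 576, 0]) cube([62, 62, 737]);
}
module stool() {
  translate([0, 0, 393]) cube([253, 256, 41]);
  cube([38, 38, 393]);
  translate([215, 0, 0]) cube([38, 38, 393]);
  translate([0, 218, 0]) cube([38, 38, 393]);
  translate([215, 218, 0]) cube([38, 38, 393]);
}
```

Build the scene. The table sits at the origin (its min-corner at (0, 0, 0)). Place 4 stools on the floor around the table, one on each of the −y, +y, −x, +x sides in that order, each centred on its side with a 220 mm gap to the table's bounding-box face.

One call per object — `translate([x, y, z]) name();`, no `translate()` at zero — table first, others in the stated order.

table();
translate([365, -476, 0]) stool();
translate([365, 868, 0]) stool();
translate([-473, 196, 0]) stool();
translate([1203, 196, 0]) stool();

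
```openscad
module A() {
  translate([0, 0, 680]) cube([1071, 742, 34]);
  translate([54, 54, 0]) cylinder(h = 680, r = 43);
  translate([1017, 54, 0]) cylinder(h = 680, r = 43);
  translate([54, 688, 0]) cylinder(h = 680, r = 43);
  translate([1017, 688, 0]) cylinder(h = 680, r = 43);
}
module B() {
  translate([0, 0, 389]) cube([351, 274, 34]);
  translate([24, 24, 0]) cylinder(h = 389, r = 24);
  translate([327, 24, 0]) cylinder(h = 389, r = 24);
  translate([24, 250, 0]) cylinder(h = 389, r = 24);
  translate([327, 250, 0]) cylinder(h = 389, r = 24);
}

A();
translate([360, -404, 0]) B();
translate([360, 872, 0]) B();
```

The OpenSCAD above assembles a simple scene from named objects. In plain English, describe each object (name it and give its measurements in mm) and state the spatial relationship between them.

A is a table: top 1071 mm (x) × 742 mm (y), 34 mm thick, upper face at z = 714 mm, on four round legs of 86 mm diameter, each leg's bounding box inset 11 mm from the nearest pair of top edges, running from z = 0 to the bottom of the top.

B is a simple wooden stool: a rectangular seat 351 mm (x) by 274 mm (y), 34 mm thick, top face at z = 423 mm, on four round legs, each 48 mm in diameter. The legs rest on z = 0, each leg's axis is inset half a diameter from the nearest pair of seat edges (so the leg's bounding box is flush with the corner).

Two stools sit around the table at the −y, +y sides.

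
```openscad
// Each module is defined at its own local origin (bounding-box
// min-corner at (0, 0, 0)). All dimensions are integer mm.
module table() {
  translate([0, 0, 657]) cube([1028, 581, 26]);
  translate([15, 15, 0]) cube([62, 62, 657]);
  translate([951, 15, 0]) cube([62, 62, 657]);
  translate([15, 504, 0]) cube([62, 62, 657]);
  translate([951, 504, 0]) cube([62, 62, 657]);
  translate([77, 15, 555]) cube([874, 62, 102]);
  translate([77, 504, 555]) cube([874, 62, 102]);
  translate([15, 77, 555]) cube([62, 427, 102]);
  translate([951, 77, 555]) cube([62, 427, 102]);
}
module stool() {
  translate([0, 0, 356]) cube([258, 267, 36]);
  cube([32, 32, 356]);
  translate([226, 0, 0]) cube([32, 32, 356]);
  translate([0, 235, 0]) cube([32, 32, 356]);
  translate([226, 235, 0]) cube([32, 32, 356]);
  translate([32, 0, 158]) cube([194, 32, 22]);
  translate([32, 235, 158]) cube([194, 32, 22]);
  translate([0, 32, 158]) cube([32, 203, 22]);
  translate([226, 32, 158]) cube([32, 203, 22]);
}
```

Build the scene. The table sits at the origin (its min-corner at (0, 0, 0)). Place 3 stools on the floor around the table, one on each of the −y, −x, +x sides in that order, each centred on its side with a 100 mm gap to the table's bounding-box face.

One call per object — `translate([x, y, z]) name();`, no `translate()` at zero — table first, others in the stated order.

table();
translate([385, -367, 0]) stool();
translate([-358, 157, 0]) stool();
translate([1128, 157, 0]) stool();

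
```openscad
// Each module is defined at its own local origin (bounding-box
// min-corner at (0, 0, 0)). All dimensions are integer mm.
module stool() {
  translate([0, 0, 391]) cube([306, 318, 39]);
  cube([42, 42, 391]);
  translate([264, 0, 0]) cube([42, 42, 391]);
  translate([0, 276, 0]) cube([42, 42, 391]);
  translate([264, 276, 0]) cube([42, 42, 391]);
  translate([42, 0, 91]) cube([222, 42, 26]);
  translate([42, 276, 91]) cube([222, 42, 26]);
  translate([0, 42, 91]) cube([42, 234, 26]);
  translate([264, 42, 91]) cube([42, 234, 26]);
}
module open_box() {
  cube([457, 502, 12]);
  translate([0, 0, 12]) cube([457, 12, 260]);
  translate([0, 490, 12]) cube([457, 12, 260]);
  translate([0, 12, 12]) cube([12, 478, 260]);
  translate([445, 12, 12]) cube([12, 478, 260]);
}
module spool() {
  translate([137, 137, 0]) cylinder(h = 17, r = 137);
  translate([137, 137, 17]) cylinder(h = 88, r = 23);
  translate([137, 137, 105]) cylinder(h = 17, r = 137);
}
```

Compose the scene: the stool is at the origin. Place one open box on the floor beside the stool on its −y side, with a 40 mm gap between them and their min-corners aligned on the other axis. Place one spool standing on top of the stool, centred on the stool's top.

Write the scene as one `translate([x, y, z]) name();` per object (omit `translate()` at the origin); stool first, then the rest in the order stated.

stool();
translate([0, -542, 0]) open_box();
translate([16, 22, 430]) spool();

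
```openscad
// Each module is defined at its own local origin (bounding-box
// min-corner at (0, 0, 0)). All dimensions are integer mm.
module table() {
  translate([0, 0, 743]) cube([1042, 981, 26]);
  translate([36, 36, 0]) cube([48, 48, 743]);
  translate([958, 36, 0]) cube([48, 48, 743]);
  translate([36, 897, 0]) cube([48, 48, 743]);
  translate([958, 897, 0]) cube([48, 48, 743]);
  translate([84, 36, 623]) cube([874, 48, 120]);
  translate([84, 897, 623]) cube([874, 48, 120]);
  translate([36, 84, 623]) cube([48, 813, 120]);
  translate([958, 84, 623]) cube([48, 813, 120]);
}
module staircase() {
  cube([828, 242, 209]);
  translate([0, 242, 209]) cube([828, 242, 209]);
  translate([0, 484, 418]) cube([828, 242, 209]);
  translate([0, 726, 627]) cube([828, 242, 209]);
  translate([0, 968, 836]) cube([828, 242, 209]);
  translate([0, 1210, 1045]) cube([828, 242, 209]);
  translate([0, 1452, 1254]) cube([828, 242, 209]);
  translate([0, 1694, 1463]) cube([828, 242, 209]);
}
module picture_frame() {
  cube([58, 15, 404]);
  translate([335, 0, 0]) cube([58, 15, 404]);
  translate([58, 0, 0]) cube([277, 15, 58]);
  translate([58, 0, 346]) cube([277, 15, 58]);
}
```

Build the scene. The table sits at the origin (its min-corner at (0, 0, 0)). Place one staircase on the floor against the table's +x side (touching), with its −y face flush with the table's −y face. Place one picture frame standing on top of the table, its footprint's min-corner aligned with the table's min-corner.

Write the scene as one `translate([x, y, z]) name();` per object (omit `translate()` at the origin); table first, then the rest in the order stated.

table();
translate([1042, 0, 0]) staircase();
translate([0, 0, 769]) picture_frame();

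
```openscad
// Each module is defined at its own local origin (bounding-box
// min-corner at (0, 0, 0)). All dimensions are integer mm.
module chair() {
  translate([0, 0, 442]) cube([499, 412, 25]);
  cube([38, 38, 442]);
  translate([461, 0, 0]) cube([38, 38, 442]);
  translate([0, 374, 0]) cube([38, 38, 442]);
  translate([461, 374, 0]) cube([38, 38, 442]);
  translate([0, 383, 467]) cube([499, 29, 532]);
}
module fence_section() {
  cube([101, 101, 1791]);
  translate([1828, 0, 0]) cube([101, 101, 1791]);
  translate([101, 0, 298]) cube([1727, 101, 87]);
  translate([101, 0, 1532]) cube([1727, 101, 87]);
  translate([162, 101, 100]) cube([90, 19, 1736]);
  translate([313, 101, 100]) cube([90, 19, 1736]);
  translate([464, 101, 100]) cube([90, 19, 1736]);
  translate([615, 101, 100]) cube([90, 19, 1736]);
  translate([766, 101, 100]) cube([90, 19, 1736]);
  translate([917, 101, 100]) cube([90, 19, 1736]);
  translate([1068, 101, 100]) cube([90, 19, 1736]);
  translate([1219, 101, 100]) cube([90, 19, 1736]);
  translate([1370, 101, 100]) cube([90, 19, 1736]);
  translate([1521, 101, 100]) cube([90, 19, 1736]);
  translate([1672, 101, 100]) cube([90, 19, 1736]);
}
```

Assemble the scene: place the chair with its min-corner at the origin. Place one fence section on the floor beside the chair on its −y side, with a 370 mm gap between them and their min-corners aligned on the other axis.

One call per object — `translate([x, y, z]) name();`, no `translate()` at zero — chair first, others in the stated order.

chair();
translate([0, -490, 0]) fence_section();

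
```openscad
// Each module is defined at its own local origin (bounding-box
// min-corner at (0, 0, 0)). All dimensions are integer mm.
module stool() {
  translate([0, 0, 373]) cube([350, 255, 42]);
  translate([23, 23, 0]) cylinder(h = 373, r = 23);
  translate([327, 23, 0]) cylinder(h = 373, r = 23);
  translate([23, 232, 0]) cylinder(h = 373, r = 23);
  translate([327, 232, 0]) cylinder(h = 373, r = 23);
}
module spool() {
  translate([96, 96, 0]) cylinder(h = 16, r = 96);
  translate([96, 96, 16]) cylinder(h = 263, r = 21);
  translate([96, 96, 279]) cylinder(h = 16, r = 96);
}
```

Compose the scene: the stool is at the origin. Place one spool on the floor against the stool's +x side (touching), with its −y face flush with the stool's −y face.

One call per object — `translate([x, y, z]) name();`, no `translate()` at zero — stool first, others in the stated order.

stool();
translate([350, 0, 0]) spool();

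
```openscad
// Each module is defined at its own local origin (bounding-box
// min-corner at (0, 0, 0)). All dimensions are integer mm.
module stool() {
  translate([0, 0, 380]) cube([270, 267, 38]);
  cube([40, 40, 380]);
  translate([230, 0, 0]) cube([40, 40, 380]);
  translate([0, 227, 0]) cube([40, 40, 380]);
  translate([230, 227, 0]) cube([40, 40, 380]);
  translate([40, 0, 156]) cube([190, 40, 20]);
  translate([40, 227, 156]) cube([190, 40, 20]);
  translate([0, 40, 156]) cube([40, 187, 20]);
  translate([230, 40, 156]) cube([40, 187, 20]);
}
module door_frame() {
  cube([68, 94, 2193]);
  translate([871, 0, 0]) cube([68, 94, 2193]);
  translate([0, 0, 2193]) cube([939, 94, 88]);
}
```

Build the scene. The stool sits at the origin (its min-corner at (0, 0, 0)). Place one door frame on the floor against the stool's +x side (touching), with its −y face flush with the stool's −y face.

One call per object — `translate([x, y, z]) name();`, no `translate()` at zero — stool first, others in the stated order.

stool();
translate([270, 0, 0]) door_frame();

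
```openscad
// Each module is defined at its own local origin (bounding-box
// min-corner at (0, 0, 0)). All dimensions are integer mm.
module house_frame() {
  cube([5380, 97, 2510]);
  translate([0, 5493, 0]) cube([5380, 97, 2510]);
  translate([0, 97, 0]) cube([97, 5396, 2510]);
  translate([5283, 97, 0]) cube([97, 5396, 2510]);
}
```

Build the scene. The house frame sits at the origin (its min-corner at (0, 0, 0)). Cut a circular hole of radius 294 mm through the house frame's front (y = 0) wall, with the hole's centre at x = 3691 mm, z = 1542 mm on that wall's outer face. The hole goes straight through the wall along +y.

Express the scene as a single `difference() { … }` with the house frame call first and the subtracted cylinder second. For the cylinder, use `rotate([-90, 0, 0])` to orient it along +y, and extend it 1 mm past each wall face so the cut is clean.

difference() {
  house_frame();
  translate([3691, -1, 1542]) rotate([-90, 0, 0]) cylinder(h = 99, r = 294);
}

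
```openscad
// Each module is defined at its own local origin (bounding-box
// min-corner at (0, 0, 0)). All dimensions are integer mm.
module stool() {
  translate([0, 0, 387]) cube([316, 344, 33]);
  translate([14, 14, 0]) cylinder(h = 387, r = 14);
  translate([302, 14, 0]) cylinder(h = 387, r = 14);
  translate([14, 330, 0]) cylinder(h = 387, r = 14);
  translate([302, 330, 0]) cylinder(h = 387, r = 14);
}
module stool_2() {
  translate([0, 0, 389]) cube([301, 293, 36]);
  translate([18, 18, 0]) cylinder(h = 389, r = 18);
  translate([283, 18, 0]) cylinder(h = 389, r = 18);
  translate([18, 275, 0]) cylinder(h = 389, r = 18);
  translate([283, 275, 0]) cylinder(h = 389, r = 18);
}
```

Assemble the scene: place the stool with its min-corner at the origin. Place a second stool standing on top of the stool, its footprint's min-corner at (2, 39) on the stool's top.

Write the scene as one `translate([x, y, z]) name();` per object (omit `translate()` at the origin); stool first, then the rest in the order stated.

stool();
translate([2, 39, 420]) stool_2();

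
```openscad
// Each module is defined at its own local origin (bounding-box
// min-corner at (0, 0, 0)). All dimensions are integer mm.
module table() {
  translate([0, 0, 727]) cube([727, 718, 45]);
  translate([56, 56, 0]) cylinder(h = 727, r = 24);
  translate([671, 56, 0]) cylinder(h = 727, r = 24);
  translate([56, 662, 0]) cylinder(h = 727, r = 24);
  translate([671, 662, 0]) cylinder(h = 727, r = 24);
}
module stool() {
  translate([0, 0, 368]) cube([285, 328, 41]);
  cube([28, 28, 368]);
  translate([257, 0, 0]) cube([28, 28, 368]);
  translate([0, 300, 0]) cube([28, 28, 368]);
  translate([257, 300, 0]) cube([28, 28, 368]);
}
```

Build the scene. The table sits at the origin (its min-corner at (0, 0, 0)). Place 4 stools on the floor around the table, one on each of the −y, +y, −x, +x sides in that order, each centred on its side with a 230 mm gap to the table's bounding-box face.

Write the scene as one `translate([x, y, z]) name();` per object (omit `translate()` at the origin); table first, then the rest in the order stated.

table();
translate([221, -558, 0]) stool();
translate([221, 948, 0]) stool();
translate([-515, 195, 0]) stool();
translate([957, 195, 0]) stool();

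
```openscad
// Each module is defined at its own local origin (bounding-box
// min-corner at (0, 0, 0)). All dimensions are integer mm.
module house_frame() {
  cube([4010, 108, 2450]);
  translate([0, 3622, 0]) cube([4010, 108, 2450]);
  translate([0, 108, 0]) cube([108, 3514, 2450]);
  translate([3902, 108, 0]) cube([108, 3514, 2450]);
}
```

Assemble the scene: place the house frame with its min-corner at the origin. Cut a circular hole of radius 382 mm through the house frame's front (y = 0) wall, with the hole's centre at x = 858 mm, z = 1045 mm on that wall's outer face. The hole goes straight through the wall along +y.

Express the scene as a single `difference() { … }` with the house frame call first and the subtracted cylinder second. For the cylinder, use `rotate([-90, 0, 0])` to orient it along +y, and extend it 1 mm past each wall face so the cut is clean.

difference() {
  house_frame();
  translate([858, -1, 1045]) rotate([-90, 0, 0]) cylinder(h = 110, r = 382);
}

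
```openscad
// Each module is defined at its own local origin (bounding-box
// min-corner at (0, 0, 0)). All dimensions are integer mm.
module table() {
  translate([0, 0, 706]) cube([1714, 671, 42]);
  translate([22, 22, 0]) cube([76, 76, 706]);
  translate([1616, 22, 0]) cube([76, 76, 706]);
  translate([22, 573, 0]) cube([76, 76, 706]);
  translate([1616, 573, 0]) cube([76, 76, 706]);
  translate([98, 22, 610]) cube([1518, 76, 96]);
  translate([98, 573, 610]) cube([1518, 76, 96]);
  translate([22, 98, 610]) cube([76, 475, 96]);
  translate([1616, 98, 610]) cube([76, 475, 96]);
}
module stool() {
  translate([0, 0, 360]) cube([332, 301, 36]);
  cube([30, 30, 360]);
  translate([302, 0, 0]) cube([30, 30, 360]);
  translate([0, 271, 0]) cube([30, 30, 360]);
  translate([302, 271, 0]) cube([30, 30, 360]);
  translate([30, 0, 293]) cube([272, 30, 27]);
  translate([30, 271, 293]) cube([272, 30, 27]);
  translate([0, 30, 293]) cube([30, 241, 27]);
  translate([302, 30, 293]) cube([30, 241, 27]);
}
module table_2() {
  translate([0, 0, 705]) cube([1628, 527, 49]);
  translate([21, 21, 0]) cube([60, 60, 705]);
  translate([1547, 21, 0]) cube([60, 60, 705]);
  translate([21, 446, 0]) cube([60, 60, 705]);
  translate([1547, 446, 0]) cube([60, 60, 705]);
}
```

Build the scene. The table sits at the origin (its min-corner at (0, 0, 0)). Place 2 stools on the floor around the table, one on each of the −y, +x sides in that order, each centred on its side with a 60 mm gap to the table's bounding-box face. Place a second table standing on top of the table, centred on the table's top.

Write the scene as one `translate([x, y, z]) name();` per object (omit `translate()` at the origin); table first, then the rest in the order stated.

table();
translate([691, -361, 0]) stool();
translate([1774, 185, 0]) stool();
translate([43, 72, 748]) table_2();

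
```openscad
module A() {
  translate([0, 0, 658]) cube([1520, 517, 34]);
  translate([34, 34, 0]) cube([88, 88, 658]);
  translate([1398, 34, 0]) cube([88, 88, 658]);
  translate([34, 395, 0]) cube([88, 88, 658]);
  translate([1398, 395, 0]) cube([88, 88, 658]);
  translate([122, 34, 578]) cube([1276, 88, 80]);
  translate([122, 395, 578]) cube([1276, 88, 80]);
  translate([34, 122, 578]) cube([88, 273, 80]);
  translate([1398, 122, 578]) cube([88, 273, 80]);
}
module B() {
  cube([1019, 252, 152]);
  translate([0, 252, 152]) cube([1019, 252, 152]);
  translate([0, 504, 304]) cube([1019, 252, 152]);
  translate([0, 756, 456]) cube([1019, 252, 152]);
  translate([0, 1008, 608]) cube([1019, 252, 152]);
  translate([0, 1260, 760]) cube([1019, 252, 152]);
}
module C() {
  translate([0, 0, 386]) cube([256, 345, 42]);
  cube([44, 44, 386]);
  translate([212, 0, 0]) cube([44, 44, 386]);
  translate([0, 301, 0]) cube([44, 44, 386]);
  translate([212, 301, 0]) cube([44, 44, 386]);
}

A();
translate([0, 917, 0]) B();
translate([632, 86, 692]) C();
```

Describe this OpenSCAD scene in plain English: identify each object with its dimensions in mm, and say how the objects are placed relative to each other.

A is a table: top 1520 mm (x) × 517 mm (y), 34 mm thick, upper face at z = 692 mm, on four 88×88 mm square legs, each inset 34 mm from the nearest pair of top edges, running from z = 0 to the bottom of the top. Four apron rails, 88 mm thick and 80 mm tall, run between adjacent legs with their top edges flush with the underside of the top and their outer faces flush with the legs' outer faces.

B is a run of 6 identical solid stair steps. Each tread is 1019×252 mm and each step block is 152 mm high. Step 1 rests on the floor; step k is offset from step 1 by (k−1)×252 mm in y and (k−1)×152 mm in z.

C is a simple wooden stool: a rectangular seat 256 mm (x) by 345 mm (y), 42 mm thick, top face at z = 428 mm, on four square legs, each 44×44 mm in cross-section. The legs rest on z = 0, each flush with a corner of the seat.

The staircase is on the floor beside the table on its +y side. The stool is on top of the table, centred.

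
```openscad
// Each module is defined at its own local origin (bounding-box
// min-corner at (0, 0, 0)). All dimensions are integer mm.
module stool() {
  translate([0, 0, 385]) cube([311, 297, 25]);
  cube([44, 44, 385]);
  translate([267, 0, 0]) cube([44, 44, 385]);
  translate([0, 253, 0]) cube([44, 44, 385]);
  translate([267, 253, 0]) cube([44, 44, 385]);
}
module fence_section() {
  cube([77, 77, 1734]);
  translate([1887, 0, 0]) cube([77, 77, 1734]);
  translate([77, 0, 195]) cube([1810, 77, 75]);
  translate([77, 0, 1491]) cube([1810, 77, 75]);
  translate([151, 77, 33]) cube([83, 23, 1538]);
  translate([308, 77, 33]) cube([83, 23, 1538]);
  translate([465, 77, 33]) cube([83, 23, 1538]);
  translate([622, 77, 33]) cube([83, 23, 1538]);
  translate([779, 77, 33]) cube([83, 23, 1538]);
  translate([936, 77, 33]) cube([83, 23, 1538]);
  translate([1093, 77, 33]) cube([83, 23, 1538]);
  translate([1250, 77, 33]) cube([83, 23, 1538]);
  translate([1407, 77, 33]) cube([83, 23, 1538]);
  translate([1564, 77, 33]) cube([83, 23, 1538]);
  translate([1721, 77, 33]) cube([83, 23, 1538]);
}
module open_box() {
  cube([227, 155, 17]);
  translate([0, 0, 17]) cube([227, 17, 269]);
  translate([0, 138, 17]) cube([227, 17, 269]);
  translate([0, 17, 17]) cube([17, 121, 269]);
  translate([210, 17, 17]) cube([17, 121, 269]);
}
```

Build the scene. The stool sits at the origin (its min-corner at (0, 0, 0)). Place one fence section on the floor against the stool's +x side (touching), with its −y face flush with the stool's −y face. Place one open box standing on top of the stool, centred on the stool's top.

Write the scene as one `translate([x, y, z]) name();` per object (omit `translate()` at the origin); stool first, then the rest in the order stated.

stool();
translate([311, 0, 0]) fence_section();
translate([42, 71, 410]) open_box();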